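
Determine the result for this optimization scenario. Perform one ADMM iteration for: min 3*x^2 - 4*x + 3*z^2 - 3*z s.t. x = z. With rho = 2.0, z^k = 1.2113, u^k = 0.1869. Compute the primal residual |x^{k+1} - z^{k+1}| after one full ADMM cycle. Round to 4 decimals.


ADMM iteration with rho = 2.0, z^k = 1.2113, u^k = 0.1869
Step 1: x-update.
Minimize 3*x^2 - 4*x + (2.0/2)*(x - 1.2113 + 0.1869)^2
FOC: (2*3 + 2.0)*x = 4 + 2.0*(1.2113 - 0.1869)
x^{k+1} = 0.7561
Step 2: z-update.
Minimize 3*z^2 - 3*z + (2.0/2)*(0.7561 - z + 0.1869)^2
FOC: (2*3 + 2.0)*z = 3 + 2.0*(0.7561 + 0.1869)
z^{k+1} = 0.6108
Step 3: u-update.
u^{k+1} = 0.1869 + 0.7561 - 0.6108 = 0.3323
Step 4: Primal residual = |0.7561 - 0.6108| = 0.1454


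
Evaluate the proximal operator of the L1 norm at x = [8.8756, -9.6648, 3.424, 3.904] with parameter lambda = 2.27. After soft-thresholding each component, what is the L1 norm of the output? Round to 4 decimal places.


Soft-thresholding with lambda = 2.27:
prox(8.8756) = sign(8.8756)*max(|8.8756| - 2.27, 0) = 6.6056
prox(-9.6648) = sign(-9.6648)*max(|-9.6648| - 2.27, 0) = -7.3948
prox(3.424) = sign(3.424)*max(|3.424| - 2.27, 0) = 1.154
prox(3.904) = sign(3.904)*max(|3.904| - 2.27, 0) = 1.634
prox(x) = [6.6056, -7.3948, 1.154, 1.634]
||prox(x)||_1 = 6.6056 + 7.3948 + 1.154 + 1.634 = 16.7884


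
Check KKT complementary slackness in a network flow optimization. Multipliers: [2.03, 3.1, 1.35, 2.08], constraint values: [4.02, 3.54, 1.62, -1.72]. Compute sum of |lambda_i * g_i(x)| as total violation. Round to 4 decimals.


KKT complementary slackness check:
lambda_1 * g_1 = 2.03 * 4.02 = 8.1606
lambda_2 * g_2 = 3.1 * 3.54 = 10.974
lambda_3 * g_3 = 1.35 * 1.62 = 2.187
lambda_4 * g_4 = 2.08 * -1.72 = -3.5776
Total violation = 8.1606 + 10.974 + 2.187 + 3.5776 = 24.8992


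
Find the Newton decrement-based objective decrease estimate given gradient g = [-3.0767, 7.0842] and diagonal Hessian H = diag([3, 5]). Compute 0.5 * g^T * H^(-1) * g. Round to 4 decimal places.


Step 1: H is diagonal, so H^(-1) * g = [-1.0256, 1.4168].
Step 2: g^T H^(-1) g = sum_i g_i^2 / H_ii
  = (-3.0767)^2/3 + (7.0842)^2/5
  = 3.1554 + 10.0372 = 13.1925
Step 3: Objective decrease = 0.5 * g^T H^(-1) g = 6.5963


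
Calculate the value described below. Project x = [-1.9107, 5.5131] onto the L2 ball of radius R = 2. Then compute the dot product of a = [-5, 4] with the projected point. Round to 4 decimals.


Step 1: Compute ||x|| (intermediates to 6 decimals).
||x|| = sqrt((-1.9107)^2 + 5.5131^2) = 5.834813
Step 2: Project.
Since ||x|| > R, scale = R/||x|| = 2/5.834813 = 0.34277, proj(x) = scale * x
proj(x) = [-0.654931, 1.889725]
Step 3: Dot product.
a^T * proj(x) = -5*(-0.654931) + 4*1.889725 = 10.8336


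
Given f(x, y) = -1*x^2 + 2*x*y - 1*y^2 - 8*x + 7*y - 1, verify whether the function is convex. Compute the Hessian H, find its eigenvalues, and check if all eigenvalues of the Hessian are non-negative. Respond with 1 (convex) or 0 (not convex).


The Hessian of f(x,y) = -1*x^2 + 2*x*y - 1*y^2 - 8*x + 7*y - 1 is:
H = [[-2, 2], [2, -2]]
Trace = -2 - 2 = -4
Determinant = -2*-2 - (2)^2 = 0
Discriminant = (-4)^2 - 4*0 = 16.0
Eigenvalues: lambda_1 = -4.0, lambda_2 = 0.0
The function is not convex.

0


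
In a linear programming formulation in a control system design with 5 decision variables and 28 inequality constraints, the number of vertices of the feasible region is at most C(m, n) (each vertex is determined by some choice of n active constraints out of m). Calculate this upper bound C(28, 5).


Each vertex corresponds to some choice of n active constraints out of m, so the number of vertices is at most C(m, n) = m! / (n!(m-n)!).
m = 28, n = 5
Numerator: 28 * 27 * 26 * 25 * 24
Denominator: 5! = 120
C(28, 5) = 98280


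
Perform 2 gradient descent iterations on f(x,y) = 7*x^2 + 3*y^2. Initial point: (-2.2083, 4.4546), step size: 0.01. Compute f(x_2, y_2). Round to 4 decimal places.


Gradient descent on f(x,y) = 7*x^2 + 3*y^2.
Starting point: (-2.2083, 4.4546), alpha = 0.01
Step 1: grad_x = 2*7*-2.2083 = -30.9162, grad_y = 2*3*4.4546 = 26.7276
  x_1 = -2.2083 - 0.01*-30.9162 = -1.8991
  y_1 = 4.4546 - 0.01*26.7276 = 4.1873
Step 2: grad_x = 2*7*-1.8991 = -26.5879, grad_y = 2*3*4.1873 = 25.1239
  x_2 = -1.8991 - 0.01*-26.5879 = -1.6333
  y_2 = 4.1873 - 0.01*25.1239 = 3.9361
f(-1.6333, 3.9361) = 7*(-1.6333)^2 + 3*3.9361^2 = 65.151


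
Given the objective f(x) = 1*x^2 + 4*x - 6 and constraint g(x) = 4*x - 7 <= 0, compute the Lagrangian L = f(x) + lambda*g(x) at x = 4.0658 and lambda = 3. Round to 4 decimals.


Step 1: Evaluate f(x).
f(4.0658) = 1*4.0658^2 + 4*4.0658 - 6 = 26.7939
Step 2: Evaluate g(x).
g(4.0658) = 4*4.0658 - 7 = 9.2632
Step 3: Compute Lagrangian.
L = 26.7939 + 3*9.2632 = 54.5835


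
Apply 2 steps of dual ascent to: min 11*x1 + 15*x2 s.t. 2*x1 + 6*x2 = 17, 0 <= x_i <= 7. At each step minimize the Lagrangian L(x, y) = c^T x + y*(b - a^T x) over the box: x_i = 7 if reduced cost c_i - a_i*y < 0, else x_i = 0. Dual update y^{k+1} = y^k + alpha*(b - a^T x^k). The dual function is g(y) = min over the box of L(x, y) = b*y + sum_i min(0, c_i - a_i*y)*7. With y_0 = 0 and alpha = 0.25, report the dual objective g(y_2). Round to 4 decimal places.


Dual ascent for LP: min 11*x1 + 15*x2, 2*x1 + 6*x2 = 17, 0 <= x_i <= 7
Step 1: y^k = 0.0, reduced costs: (11.0, 15.0)
  x^k = (0.0, 0.0), subgradient = b - a^T x = 17.0
  y^{k+1} = 0.0 + 0.25*17.0 = 4.25
Step 2: y^k = 4.25, reduced costs: (2.5, -10.5)
  x^k = (0.0, 7.0), subgradient = b - a^T x = -25.0
  y^{k+1} = 4.25 + 0.25*-25.0 = -2.0
Dual objective at y_2 = -2.0: reduced costs (15.0, 27.0), box minimizer x = (0.0, 0.0)
g(y_2) = b*y + (c1 - a1*y)*x1 + (c2 - a2*y)*x2 = 17*(-2.0) + 15.0*0.0 + 27.0*0.0 = -34.0 + 0.0 + 0.0 = -34.0


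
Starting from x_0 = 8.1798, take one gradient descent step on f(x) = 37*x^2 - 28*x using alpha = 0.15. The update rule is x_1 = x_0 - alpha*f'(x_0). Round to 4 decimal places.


We compute the gradient at x_0 and apply the update.
f'(x) = 74*x - 28
f'(8.1798) = 74*8.1798 - 28 = 577.3052
x_1 = 8.1798 - 0.15*577.3052 = -78.416


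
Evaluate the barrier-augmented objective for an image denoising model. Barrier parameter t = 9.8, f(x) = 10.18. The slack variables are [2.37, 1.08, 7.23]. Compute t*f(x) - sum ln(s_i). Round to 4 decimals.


Step 1: Compute log-barrier.
ln values: [0.8629, 0.077, 1.9782]
phi = -(0.8629 + 0.077 + 1.9782) = -2.9181
Step 2: Compute augmented objective.
t*f(x) = 9.8*10.18 = 99.764
Total = 99.764 - 2.9181 = 96.8459


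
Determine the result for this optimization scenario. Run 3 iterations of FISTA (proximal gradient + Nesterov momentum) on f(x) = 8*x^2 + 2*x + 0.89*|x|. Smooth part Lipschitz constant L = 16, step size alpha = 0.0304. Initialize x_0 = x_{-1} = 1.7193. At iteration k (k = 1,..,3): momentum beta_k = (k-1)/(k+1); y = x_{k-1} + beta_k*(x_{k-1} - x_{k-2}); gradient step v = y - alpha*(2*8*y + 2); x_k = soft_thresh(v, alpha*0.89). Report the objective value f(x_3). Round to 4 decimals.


FISTA on f(x) = 8*x^2 + 2*x + 0.89*|x|
L = 16, alpha = 0.0304
Iteration 1: beta = 0.0, y = 1.7193 + 0.0*(1.7193 - 1.7193) = 1.7193
  grad(y) = 29.5088, v = y - alpha*grad = 0.8222
  prox(v) = soft_thresh(0.8222, 0.0271) = 0.7952
Iteration 2: beta = 0.3333, y = 0.7952 + 0.3333*(0.7952 - 1.7193) = 0.4871
  grad(y) = 9.7942, v = y - alpha*grad = 0.1894
  prox(v) = soft_thresh(0.1894, 0.0271) = 0.1623
Iteration 3: beta = 0.5, y = 0.1623 + 0.5*(0.1623 - 0.7952) = -0.1541
  grad(y) = -0.4653, v = y - alpha*grad = -0.1399
  prox(v) = soft_thresh(-0.1399, 0.0271) = -0.1129
f(x_3) = 8*(-0.1129)^2 + 2*(-0.1129) + 0.89*|-0.1129| = -0.0234


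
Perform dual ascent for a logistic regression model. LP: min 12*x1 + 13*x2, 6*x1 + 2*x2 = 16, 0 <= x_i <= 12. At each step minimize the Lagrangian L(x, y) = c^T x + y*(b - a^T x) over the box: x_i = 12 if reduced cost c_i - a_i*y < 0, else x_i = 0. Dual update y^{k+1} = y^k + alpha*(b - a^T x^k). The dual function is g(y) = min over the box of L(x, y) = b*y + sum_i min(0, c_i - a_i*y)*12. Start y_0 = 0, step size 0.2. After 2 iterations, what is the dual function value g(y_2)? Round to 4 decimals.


Dual ascent for LP: min 12*x1 + 13*x2, 6*x1 + 2*x2 = 16, 0 <= x_i <= 12
Step 1: y^k = 0.0, reduced costs: (12.0, 13.0)
  x^k = (0.0, 0.0), subgradient = b - a^T x = 16.0
  y^{k+1} = 0.0 + 0.2*16.0 = 3.2
Step 2: y^k = 3.2, reduced costs: (-7.2, 6.6)
  x^k = (12.0, 0.0), subgradient = b - a^T x = -56.0
  y^{k+1} = 3.2 + 0.2*-56.0 = -8.0
Dual objective at y_2 = -8.0: reduced costs (60.0, 29.0), box minimizer x = (0.0, 0.0)
g(y_2) = b*y + (c1 - a1*y)*x1 + (c2 - a2*y)*x2 = 16*(-8.0) + 60.0*0.0 + 29.0*0.0 = -128.0 + 0.0 + 0.0 = -128.0


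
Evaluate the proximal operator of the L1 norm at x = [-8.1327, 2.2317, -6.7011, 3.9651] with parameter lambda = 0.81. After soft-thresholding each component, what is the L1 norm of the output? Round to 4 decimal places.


Soft-thresholding with lambda = 0.81:
prox(-8.1327) = sign(-8.1327)*max(|-8.1327| - 0.81, 0) = -7.3227
prox(2.2317) = sign(2.2317)*max(|2.2317| - 0.81, 0) = 1.4217
prox(-6.7011) = sign(-6.7011)*max(|-6.7011| - 0.81, 0) = -5.8911
prox(3.9651) = sign(3.9651)*max(|3.9651| - 0.81, 0) = 3.1551
prox(x) = [-7.3227, 1.4217, -5.8911, 3.1551]
||prox(x)||_1 = 7.3227 + 1.4217 + 5.8911 + 3.1551 = 17.7906


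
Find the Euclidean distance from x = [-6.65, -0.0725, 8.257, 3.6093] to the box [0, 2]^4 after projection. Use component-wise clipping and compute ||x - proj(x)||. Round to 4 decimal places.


Project each component onto [0, 2].
clip(-6.65) = 0.0, clip(-0.0725) = 0.0, clip(8.257) = 2.0, clip(3.6093) = 2.0
Projection = [0.0, 0.0, 2.0, 2.0]
Squared diffs: [44.2225, 0.0053, 39.15, 2.5898]
Distance = sqrt(85.9676) = 9.2719


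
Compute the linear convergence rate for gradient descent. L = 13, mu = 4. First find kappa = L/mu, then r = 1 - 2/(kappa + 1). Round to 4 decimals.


Step 1: Compute the condition number.
kappa = L/mu = 13/4 = 3.25
Step 2: Compute the convergence rate.
r = 1 - 2/(kappa + 1) = 1 - 2*mu/(L + mu) = (L - mu)/(L + mu) = 9/17 = 0.5294


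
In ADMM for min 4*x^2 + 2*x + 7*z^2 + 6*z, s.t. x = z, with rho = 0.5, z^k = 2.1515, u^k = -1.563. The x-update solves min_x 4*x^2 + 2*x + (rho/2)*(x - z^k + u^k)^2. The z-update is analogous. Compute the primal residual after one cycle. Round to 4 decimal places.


ADMM iteration with rho = 0.5, z^k = 2.1515, u^k = -1.563
Step 1: x-update.
Minimize 4*x^2 + 2*x + (0.5/2)*(x - 2.1515 - 1.563)^2
FOC: (2*4 + 0.5)*x = -2 + 0.5*(2.1515 + 1.563)
x^{k+1} = -0.0168
Step 2: z-update.
Minimize 7*z^2 + 6*z + (0.5/2)*(-0.0168 - z - 1.563)^2
FOC: (2*7 + 0.5)*z = -6 + 0.5*(-0.0168 - 1.563)
z^{k+1} = -0.4683
Step 3: u-update.
u^{k+1} = -1.563 - 0.0168 + 0.4683 = -1.1115
Step 4: Primal residual = |-0.0168 + 0.4683| = 0.4515


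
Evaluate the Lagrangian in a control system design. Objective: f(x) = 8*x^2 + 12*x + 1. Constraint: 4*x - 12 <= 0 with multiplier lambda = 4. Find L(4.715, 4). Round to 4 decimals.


Step 1: Evaluate f(x).
f(4.715) = 8*4.715^2 + 12*4.715 + 1 = 235.4298
Step 2: Evaluate g(x).
g(4.715) = 4*4.715 - 12 = 6.86
Step 3: Compute Lagrangian.
L = 235.4298 + 4*6.86 = 262.8698


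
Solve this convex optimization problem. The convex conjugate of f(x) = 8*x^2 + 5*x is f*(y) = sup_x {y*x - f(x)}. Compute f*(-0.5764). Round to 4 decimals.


f*(y) = sup_x {y*x - a*x^2 - b*x} = sup_x {(y-b)*x - a*x^2}
FOC: (y - b) - 2a*x = 0 => x* = (y - b)/(2a)
x* = (-0.5764 - 5)/(2*8) = -0.3485
f*(-0.5764) = (y-b)^2/(4a) = (-0.5764 - 5)^2/(4*8)
= 31.0962/32 = 0.9718


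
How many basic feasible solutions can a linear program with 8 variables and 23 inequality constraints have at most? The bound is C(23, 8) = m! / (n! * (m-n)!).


Each vertex corresponds to some choice of n active constraints out of m, so the number of vertices is at most C(m, n) = m! / (n!(m-n)!).
m = 23, n = 8
Numerator: 23 * 22 * 21 * 20 * 19 * 18 * 17 * 16
Denominator: 8! = 40320
C(23, 8) = 490314


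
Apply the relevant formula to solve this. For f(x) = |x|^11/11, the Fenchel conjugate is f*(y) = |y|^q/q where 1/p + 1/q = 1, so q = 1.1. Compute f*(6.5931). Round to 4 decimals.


The conjugate exponent q satisfies 1/p + 1/q = 1.
p = 11, so q = 11/(11 - 1) = 1.1
|y|^q = 6.5931^1.1 = 7.9616
f*(6.5931) = 7.9616 / 1.1 = 7.2378


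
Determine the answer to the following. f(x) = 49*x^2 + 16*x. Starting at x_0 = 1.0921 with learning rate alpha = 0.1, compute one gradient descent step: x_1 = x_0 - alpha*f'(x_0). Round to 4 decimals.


We compute the gradient at x_0 and apply the update.
f'(x) = 98*x + 16
f'(1.0921) = 98*1.0921 + 16 = 123.0258
x_1 = 1.0921 - 0.1*123.0258 = -11.2105


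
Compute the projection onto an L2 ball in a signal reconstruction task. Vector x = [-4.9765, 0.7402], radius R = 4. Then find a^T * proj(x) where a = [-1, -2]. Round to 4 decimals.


Step 1: Compute ||x|| (intermediates to 6 decimals).
||x|| = sqrt((-4.9765)^2 + 0.7402^2) = 5.031247
Step 2: Project.
Since ||x|| > R, scale = R/||x|| = 4/5.031247 = 0.795032, proj(x) = scale * x
proj(x) = [-3.956477, 0.588483]
Step 3: Dot product.
a^T * proj(x) = -1*(-3.956477) - 2*0.588483 = 2.7795


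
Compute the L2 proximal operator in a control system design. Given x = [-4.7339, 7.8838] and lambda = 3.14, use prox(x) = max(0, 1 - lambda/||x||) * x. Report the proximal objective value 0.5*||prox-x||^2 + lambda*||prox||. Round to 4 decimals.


Step 1: Compute ||x||.
||x|| = 9.1959
Step 2: Compute scaling factor.
scale = max(0, 1 - 3.14/9.1959) = 0.6585
Step 3: prox(x) = [-3.1175, 5.1918]
||prox(x)|| = 6.0559
Step 4: Proximal objective.
0.5*||prox-x||^2 = 4.9298
lambda*||prox|| = 19.0155
Total = 23.9452


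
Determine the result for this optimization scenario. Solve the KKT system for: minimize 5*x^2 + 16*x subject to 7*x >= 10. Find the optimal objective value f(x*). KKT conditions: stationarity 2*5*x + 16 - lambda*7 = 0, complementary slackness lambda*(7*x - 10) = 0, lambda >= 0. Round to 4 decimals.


Step 1: Try lambda = 0 (constraint inactive).
x_unc = -16/(2*5) = -1.6
Check: 7*-1.6 = -11.2 < 10 -- violated!
Step 2: Constraint must be active: 7*x = 10
x* = 10/7 = 1.4286 (rounded; the exact value 10/7 is used below)
lambda = (2*5*(10/7) + 16)/7 = 4.3265
Step 3: Compute optimal value.
f(x*) = 5*(10/7)^2 + 16*(10/7) = 33.0612


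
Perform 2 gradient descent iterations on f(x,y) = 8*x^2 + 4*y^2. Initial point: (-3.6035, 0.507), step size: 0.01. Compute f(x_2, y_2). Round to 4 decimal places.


Gradient descent on f(x,y) = 8*x^2 + 4*y^2.
Starting point: (-3.6035, 0.507), alpha = 0.01
Step 1: grad_x = 2*8*-3.6035 = -57.656, grad_y = 2*4*0.507 = 4.056
  x_1 = -3.6035 - 0.01*-57.656 = -3.0269
  y_1 = 0.507 - 0.01*4.056 = 0.4664
Step 2: grad_x = 2*8*-3.0269 = -48.431, grad_y = 2*4*0.4664 = 3.7315
  x_2 = -3.0269 - 0.01*-48.431 = -2.5426
  y_2 = 0.4664 - 0.01*3.7315 = 0.4291
f(-2.5426, 0.4291) = 8*(-2.5426)^2 + 4*0.4291^2 = 52.4563


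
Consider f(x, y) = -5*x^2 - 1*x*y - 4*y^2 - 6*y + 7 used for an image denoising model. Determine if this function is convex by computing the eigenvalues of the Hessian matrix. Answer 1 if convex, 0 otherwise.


The Hessian of f(x,y) = -5*x^2 - 1*x*y - 4*y^2 - 6*y + 7 is:
H = [[-10, -1], [-1, -8]]
Trace = -10 - 8 = -18
Determinant = -10*-8 - (-1)^2 = 79
Discriminant = (-18)^2 - 4*79 = 8.0
Eigenvalues: lambda_1 = -10.4142, lambda_2 = -7.5858
The function is not convex.

0


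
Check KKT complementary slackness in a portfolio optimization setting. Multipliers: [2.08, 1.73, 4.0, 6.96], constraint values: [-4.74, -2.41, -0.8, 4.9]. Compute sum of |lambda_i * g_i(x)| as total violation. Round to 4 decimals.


KKT complementary slackness check:
lambda_1 * g_1 = 2.08 * -4.74 = -9.8592
lambda_2 * g_2 = 1.73 * -2.41 = -4.1693
lambda_3 * g_3 = 4.0 * -0.8 = -3.2
lambda_4 * g_4 = 6.96 * 4.9 = 34.104
Total violation = 9.8592 + 4.1693 + 3.2 + 34.104 = 51.3325


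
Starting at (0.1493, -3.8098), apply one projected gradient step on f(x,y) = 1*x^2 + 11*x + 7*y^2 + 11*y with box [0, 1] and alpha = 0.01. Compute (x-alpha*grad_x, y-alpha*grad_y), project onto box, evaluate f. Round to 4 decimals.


Step 1: Compute gradient at (0.1493, -3.8098).
grad_x = 2*1*0.1493 + 11 = 11.2986
grad_y = 2*7*-3.8098 + 11 = -42.3372
Step 2: Gradient step.
x_raw = 0.1493 - 0.01*11.2986 = 0.0363
y_raw = -3.8098 - 0.01*-42.3372 = -3.3864
Step 3: Project onto [0, 1].
x_proj = clip(0.0363) = 0.0363
y_proj = clip(-3.3864) = 0.0
Step 4: Evaluate f.
f(0.0363, 0.0) = 0.4008


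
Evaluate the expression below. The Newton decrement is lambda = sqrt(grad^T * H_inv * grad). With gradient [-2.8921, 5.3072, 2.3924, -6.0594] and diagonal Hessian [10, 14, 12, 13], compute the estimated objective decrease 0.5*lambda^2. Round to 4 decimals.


Step 1: H is diagonal, so H^(-1) * g = [-0.2892, 0.3791, 0.1994, -0.4661].
Step 2: g^T H^(-1) g = sum_i g_i^2 / H_ii
  = (-2.8921)^2/10 + (5.3072)^2/14 + (2.3924)^2/12 + (-6.0594)^2/13
  = 0.8364 + 2.0119 + 0.477 + 2.8243 = 6.1496
Step 3: Objective decrease = 0.5 * g^T H^(-1) g = 3.0748


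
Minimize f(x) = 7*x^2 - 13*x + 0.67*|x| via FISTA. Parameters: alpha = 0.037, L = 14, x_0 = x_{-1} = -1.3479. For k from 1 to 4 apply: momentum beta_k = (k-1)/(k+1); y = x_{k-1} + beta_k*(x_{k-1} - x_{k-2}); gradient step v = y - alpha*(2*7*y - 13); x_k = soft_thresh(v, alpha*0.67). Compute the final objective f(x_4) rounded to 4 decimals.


FISTA on f(x) = 7*x^2 - 13*x + 0.67*|x|
L = 14, alpha = 0.037
Iteration 1: beta = 0.0, y = -1.3479 + 0.0*(-1.3479 + 1.3479) = -1.3479
  grad(y) = -31.8706, v = y - alpha*grad = -0.1687
  prox(v) = soft_thresh(-0.1687, 0.0248) = -0.1439
Iteration 2: beta = 0.3333, y = -0.1439 + 0.3333*(-0.1439 + 1.3479) = 0.2574
  grad(y) = -9.3959, v = y - alpha*grad = 0.6051
  prox(v) = soft_thresh(0.6051, 0.0248) = 0.5803
Iteration 3: beta = 0.5, y = 0.5803 + 0.5*(0.5803 + 0.1439) = 0.9424
  grad(y) = 0.1935, v = y - alpha*grad = 0.9352
  prox(v) = soft_thresh(0.9352, 0.0248) = 0.9104
Iteration 4: beta = 0.6, y = 0.9104 + 0.6*(0.9104 - 0.5803) = 1.1085
  grad(y) = 2.5194, v = y - alpha*grad = 1.0153
  prox(v) = soft_thresh(1.0153, 0.0248) = 0.9905
f(x_4) = 7*0.9905^2 - 13*0.9905 + 0.67*|0.9905| = -5.3452


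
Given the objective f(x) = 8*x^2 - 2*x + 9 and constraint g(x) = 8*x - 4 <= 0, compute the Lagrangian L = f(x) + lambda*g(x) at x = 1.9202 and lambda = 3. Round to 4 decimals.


Step 1: Evaluate f(x).
f(1.9202) = 8*1.9202^2 - 2*1.9202 + 9 = 34.6569
Step 2: Evaluate g(x).
g(1.9202) = 8*1.9202 - 4 = 11.3616
Step 3: Compute Lagrangian.
L = 34.6569 + 3*11.3616 = 68.7417


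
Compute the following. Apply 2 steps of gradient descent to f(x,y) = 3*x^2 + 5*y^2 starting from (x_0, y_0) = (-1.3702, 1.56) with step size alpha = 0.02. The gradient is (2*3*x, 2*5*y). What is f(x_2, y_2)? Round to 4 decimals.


Gradient descent on f(x,y) = 3*x^2 + 5*y^2.
Starting point: (-1.3702, 1.56), alpha = 0.02
Step 1: grad_x = 2*3*-1.3702 = -8.2212, grad_y = 2*5*1.56 = 15.6
  x_1 = -1.3702 - 0.02*-8.2212 = -1.2058
  y_1 = 1.56 - 0.02*15.6 = 1.248
Step 2: grad_x = 2*3*-1.2058 = -7.2347, grad_y = 2*5*1.248 = 12.48
  x_2 = -1.2058 - 0.02*-7.2347 = -1.0611
  y_2 = 1.248 - 0.02*12.48 = 0.9984
f(-1.0611, 0.9984) = 3*(-1.0611)^2 + 5*0.9984^2 = 8.3617


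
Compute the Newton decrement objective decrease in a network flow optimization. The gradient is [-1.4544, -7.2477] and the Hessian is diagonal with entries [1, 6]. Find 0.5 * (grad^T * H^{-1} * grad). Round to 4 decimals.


Step 1: H is diagonal, so H^(-1) * g = [-1.4544, -1.208].
Step 2: g^T H^(-1) g = sum_i g_i^2 / H_ii
  = (-1.4544)^2/1 + (-7.2477)^2/6
  = 2.1153 + 8.7549 = 10.8701
Step 3: Objective decrease = 0.5 * g^T H^(-1) g = 5.4351


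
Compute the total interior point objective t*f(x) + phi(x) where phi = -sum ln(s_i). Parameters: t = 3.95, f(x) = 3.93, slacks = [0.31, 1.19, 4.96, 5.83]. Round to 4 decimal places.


Step 1: Compute log-barrier.
ln values: [-1.1712, 0.174, 1.6014, 1.763]
phi = -(-1.1712 + 0.174 + 1.6014 + 1.763) = -2.3672
Step 2: Compute augmented objective.
t*f(x) = 3.95*3.93 = 15.5235
Total = 15.5235 - 2.3672 = 13.1563


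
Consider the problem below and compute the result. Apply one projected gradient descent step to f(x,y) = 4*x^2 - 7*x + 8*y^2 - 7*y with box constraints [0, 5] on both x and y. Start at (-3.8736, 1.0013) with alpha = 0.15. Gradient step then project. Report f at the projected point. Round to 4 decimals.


Step 1: Compute gradient at (-3.8736, 1.0013).
grad_x = 2*4*-3.8736 - 7 = -37.9888
grad_y = 2*8*1.0013 - 7 = 9.0208
Step 2: Gradient step.
x_raw = -3.8736 - 0.15*-37.9888 = 1.8247
y_raw = 1.0013 - 0.15*9.0208 = -0.3518
Step 3: Project onto [0, 5].
x_proj = clip(1.8247) = 1.8247
y_proj = clip(-0.3518) = 0.0
Step 4: Evaluate f.
f(1.8247, 0.0) = 0.5454


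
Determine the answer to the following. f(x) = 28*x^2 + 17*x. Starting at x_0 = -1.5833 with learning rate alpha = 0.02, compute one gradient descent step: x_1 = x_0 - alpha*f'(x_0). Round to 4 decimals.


We compute the gradient at x_0 and apply the update.
f'(x) = 56*x + 17
f'(-1.5833) = 56*-1.5833 + 17 = -71.6648
x_1 = -1.5833 - 0.02*-71.6648 = -0.15


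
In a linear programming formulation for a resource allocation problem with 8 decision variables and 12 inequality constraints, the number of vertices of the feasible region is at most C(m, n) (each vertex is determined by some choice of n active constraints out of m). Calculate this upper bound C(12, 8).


Each vertex corresponds to some choice of n active constraints out of m, so the number of vertices is at most C(m, n) = m! / (n!(m-n)!).
m = 12, n = 8
Numerator: 12 * 11 * 10 * 9 * 8 * 7 * 6 * 5
Denominator: 8! = 40320
C(12, 8) = 495


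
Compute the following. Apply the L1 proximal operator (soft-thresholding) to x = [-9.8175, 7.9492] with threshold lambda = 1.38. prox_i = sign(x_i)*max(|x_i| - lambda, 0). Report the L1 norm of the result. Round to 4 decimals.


Soft-thresholding with lambda = 1.38:
prox(-9.8175) = sign(-9.8175)*max(|-9.8175| - 1.38, 0) = -8.4375
prox(7.9492) = sign(7.9492)*max(|7.9492| - 1.38, 0) = 6.5692
prox(x) = [-8.4375, 6.5692]
||prox(x)||_1 = 8.4375 + 6.5692 = 15.0067


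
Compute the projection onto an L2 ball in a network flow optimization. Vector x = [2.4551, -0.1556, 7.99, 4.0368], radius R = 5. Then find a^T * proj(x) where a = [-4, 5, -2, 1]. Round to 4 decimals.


Step 1: Compute ||x|| (intermediates to 6 decimals).
||x|| = sqrt(2.4551^2 + (-0.1556)^2 + 7.99^2 + 4.0368^2) = 9.283727
Step 2: Project.
Since ||x|| > R, scale = R/||x|| = 5/9.283727 = 0.538577, proj(x) = scale * x
proj(x) = [1.32226, -0.083803, 4.30323, 2.174128]
Step 3: Dot product.
a^T * proj(x) = -4*1.32226 + 5*(-0.083803) - 2*4.30323 + 1*2.174128 = -12.1404


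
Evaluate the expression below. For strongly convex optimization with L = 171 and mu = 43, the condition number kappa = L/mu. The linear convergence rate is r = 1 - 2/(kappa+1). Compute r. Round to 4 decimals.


Step 1: Compute the condition number.
kappa = L/mu = 171/43 = 3.9767
Step 2: Compute the convergence rate.
r = 1 - 2/(kappa + 1) = 1 - 2*mu/(L + mu) = (L - mu)/(L + mu) = 128/214 = 0.5981


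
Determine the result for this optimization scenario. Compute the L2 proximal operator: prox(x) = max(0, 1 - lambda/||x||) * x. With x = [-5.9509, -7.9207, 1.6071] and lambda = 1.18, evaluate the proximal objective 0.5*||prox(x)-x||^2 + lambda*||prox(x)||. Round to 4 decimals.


Step 1: Compute ||x||.
||x|| = 10.0366
Step 2: Compute scaling factor.
scale = max(0, 1 - 1.18/10.0366) = 0.8824
Step 3: prox(x) = [-5.2513, -6.9895, 1.4182]
||prox(x)|| = 8.8566
Step 4: Proximal objective.
0.5*||prox-x||^2 = 0.6962
lambda*||prox|| = 10.4508
Total = 11.147


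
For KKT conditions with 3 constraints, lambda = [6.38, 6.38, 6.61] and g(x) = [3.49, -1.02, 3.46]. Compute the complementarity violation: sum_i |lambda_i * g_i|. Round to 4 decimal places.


KKT complementary slackness check:
lambda_1 * g_1 = 6.38 * 3.49 = 22.2662
lambda_2 * g_2 = 6.38 * -1.02 = -6.5076
lambda_3 * g_3 = 6.61 * 3.46 = 22.8706
Total violation = 22.2662 + 6.5076 + 22.8706 = 51.6444


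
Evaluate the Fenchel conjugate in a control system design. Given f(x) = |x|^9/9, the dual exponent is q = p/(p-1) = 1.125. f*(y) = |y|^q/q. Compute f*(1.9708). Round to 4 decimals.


The conjugate exponent q satisfies 1/p + 1/q = 1.
p = 9, so q = 9/(9 - 1) = 1.125
|y|^q = 1.9708^1.125 = 2.1452
f*(1.9708) = 2.1452 / 1.125 = 1.9069


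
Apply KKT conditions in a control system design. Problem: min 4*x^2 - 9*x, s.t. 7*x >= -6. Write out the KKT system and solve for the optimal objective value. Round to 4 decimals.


Step 1: Try lambda = 0 (constraint inactive).
Stationarity: 2*4*x - 9 = 0
x* = 9/(2*4) = 1.125
Check constraint: 7*1.125 = 7.875 >= -6 -- satisfied.
Step 2: Compute optimal value.
f(x*) = 4*1.125^2 - 9*1.125 = -5.0625


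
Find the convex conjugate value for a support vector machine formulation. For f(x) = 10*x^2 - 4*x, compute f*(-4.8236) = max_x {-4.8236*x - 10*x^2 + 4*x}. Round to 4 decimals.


f*(y) = sup_x {y*x - a*x^2 - b*x} = sup_x {(y-b)*x - a*x^2}
FOC: (y - b) - 2a*x = 0 => x* = (y - b)/(2a)
x* = (-4.8236 + 4)/(2*10) = -0.0412
f*(-4.8236) = (y-b)^2/(4a) = (-4.8236 + 4)^2/(4*10)
= 0.6783/40 = 0.017


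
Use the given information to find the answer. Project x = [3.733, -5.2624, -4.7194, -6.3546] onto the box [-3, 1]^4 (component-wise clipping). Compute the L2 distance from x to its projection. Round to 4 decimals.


Project each component onto [-3, 1].
clip(3.733) = 1.0, clip(-5.2624) = -3.0, clip(-4.7194) = -3.0, clip(-6.3546) = -3.0
Projection = [1.0, -3.0, -3.0, -3.0]
Squared diffs: [7.4693, 5.1185, 2.9563, 11.2533]
Distance = sqrt(26.7974) = 5.1766


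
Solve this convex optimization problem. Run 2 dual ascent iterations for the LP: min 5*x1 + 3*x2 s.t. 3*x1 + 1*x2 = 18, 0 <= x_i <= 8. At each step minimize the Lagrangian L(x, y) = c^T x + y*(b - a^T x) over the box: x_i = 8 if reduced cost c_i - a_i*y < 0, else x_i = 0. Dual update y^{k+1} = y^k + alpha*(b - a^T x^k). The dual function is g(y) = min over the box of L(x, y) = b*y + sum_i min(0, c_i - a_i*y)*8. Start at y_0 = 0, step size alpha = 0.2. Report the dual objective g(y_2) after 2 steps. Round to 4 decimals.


Dual ascent for LP: min 5*x1 + 3*x2, 3*x1 + 1*x2 = 18, 0 <= x_i <= 8
Step 1: y^k = 0.0, reduced costs: (5.0, 3.0)
  x^k = (0.0, 0.0), subgradient = b - a^T x = 18.0
  y^{k+1} = 0.0 + 0.2*18.0 = 3.6
Step 2: y^k = 3.6, reduced costs: (-5.8, -0.6)
  x^k = (8.0, 8.0), subgradient = b - a^T x = -14.0
  y^{k+1} = 3.6 + 0.2*-14.0 = 0.8
Dual objective at y_2 = 0.8: reduced costs (2.6, 2.2), box minimizer x = (0.0, 0.0)
g(y_2) = b*y + (c1 - a1*y)*x1 + (c2 - a2*y)*x2 = 18*0.8 + 2.6*0.0 + 2.2*0.0 = 14.4 + 0.0 + 0.0 = 14.4


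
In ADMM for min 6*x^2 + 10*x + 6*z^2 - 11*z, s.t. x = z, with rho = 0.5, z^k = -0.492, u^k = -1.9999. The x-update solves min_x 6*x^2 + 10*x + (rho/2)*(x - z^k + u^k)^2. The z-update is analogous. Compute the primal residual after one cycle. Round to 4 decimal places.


ADMM iteration with rho = 0.5, z^k = -0.492, u^k = -1.9999
Step 1: x-update.
Minimize 6*x^2 + 10*x + (0.5/2)*(x + 0.492 - 1.9999)^2
FOC: (2*6 + 0.5)*x = -10 + 0.5*(-0.492 + 1.9999)
x^{k+1} = -0.7397
Step 2: z-update.
Minimize 6*z^2 - 11*z + (0.5/2)*(-0.7397 - z - 1.9999)^2
FOC: (2*6 + 0.5)*z = 11 + 0.5*(-0.7397 - 1.9999)
z^{k+1} = 0.7704
Step 3: u-update.
u^{k+1} = -1.9999 - 0.7397 - 0.7704 = -3.51
Step 4: Primal residual = |-0.7397 - 0.7704| = 1.5101


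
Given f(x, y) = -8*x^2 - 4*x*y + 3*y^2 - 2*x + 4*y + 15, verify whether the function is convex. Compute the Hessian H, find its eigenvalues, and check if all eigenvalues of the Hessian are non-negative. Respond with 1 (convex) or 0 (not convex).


The Hessian of f(x,y) = -8*x^2 - 4*x*y + 3*y^2 - 2*x + 4*y + 15 is:
H = [[-16, -4], [-4, 6]]
Trace = -16 + 6 = -10
Determinant = -16*6 - (-4)^2 = -112
Discriminant = (-10)^2 - 4*-112 = 548.0
Eigenvalues: lambda_1 = -16.7047, lambda_2 = 6.7047
The function is not convex.

0


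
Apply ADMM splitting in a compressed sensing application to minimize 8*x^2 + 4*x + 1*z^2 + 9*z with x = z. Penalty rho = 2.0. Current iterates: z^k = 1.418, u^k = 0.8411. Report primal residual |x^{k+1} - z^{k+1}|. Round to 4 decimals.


ADMM iteration with rho = 2.0, z^k = 1.418, u^k = 0.8411
Step 1: x-update.
Minimize 8*x^2 + 4*x + (2.0/2)*(x - 1.418 + 0.8411)^2
FOC: (2*8 + 2.0)*x = -4 + 2.0*(1.418 - 0.8411)
x^{k+1} = -0.1581
Step 2: z-update.
Minimize 1*z^2 + 9*z + (2.0/2)*(-0.1581 - z + 0.8411)^2
FOC: (2*1 + 2.0)*z = -9 + 2.0*(-0.1581 + 0.8411)
z^{k+1} = -1.9085
Step 3: u-update.
u^{k+1} = 0.8411 - 0.1581 + 1.9085 = 2.5915
Step 4: Primal residual = |-0.1581 + 1.9085| = 1.7504


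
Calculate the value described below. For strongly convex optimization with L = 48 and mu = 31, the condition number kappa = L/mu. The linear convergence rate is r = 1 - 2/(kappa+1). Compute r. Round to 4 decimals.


Step 1: Compute the condition number.
kappa = L/mu = 48/31 = 1.5484
Step 2: Compute the convergence rate.
r = 1 - 2/(kappa + 1) = 1 - 2*mu/(L + mu) = (L - mu)/(L + mu) = 17/79 = 0.2152


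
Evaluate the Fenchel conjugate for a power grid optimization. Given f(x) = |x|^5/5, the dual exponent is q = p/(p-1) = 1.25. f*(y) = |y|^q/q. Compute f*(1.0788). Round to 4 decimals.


The conjugate exponent q satisfies 1/p + 1/q = 1.
p = 5, so q = 5/(5 - 1) = 1.25
|y|^q = 1.0788^1.25 = 1.0995
f*(1.0788) = 1.0995 / 1.25 = 0.8796


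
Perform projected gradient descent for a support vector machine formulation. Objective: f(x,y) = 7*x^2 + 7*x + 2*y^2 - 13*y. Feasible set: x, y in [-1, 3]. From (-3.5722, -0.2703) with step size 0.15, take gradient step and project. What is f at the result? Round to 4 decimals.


Step 1: Compute gradient at (-3.5722, -0.2703).
grad_x = 2*7*-3.5722 + 7 = -43.0108
grad_y = 2*2*-0.2703 - 13 = -14.0812
Step 2: Gradient step.
x_raw = -3.5722 - 0.15*-43.0108 = 2.8794
y_raw = -0.2703 - 0.15*-14.0812 = 1.8419
Step 3: Project onto [-1, 3].
x_proj = clip(2.8794) = 2.8794
y_proj = clip(1.8419) = 1.8419
Step 4: Evaluate f.
f(2.8794, 1.8419) = 61.034


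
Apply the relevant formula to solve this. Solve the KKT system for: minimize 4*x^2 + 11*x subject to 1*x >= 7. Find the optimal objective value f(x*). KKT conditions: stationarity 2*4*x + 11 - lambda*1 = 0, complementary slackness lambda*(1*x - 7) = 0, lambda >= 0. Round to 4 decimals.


Step 1: Try lambda = 0 (constraint inactive).
x_unc = -11/(2*4) = -1.375
Check: 1*-1.375 = -1.375 < 7 -- violated!
Step 2: Constraint must be active: 1*x = 7
x* = 7/1 = 7.0
lambda = (2*4*7.0 + 11)/1 = 67.0
Step 3: Compute optimal value.
f(x*) = 4*7.0^2 + 11*7.0 = 273.0


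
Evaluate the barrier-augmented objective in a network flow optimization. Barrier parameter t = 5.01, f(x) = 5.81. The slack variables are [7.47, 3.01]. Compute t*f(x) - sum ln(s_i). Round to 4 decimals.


Step 1: Compute log-barrier.
ln values: [2.0109, 1.1019]
phi = -(2.0109 + 1.1019) = -3.1128
Step 2: Compute augmented objective.
t*f(x) = 5.01*5.81 = 29.1081
Total = 29.1081 - 3.1128 = 25.9953


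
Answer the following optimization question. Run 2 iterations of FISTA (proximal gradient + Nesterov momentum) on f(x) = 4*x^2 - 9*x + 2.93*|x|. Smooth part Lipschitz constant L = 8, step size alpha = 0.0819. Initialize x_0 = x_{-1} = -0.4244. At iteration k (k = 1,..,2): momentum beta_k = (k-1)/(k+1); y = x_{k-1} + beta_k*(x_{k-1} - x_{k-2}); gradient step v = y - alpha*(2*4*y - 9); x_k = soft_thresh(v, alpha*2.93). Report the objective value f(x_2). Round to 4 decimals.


FISTA on f(x) = 4*x^2 - 9*x + 2.93*|x|
L = 8, alpha = 0.0819
Iteration 1: beta = 0.0, y = -0.4244 + 0.0*(-0.4244 + 0.4244) = -0.4244
  grad(y) = -12.3952, v = y - alpha*grad = 0.5908
  prox(v) = soft_thresh(0.5908, 0.24) = 0.3508
Iteration 2: beta = 0.3333, y = 0.3508 + 0.3333*(0.3508 + 0.4244) = 0.6092
  grad(y) = -4.1264, v = y - alpha*grad = 0.9472
  prox(v) = soft_thresh(0.9472, 0.24) = 0.7072
f(x_2) = 4*0.7072^2 - 9*0.7072 + 2.93*|0.7072| = -2.2922


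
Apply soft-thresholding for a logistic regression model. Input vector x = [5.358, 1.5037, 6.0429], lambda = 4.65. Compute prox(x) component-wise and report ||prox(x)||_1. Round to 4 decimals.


Soft-thresholding with lambda = 4.65:
prox(5.358) = sign(5.358)*max(|5.358| - 4.65, 0) = 0.708
prox(1.5037) = sign(1.5037)*max(|1.5037| - 4.65, 0) = 0.0
prox(6.0429) = sign(6.0429)*max(|6.0429| - 4.65, 0) = 1.3929
prox(x) = [0.708, 0.0, 1.3929]
||prox(x)||_1 = 0.708 + 0.0 + 1.3929 = 2.1009


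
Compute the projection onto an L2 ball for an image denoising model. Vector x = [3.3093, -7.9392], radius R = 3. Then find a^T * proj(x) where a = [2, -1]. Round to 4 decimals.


Step 1: Compute ||x|| (intermediates to 6 decimals).
||x|| = sqrt(3.3093^2 + (-7.9392)^2) = 8.6013
Step 2: Project.
Since ||x|| > R, scale = R/||x|| = 3/8.6013 = 0.348784, proj(x) = scale * x
proj(x) = [1.154231, -2.769066]
Step 3: Dot product.
a^T * proj(x) = 2*1.154231 - 1*(-2.769066) = 5.0775


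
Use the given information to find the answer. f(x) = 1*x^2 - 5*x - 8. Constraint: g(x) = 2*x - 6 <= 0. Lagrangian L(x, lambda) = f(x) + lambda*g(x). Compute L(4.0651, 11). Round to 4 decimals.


Step 1: Evaluate f(x).
f(4.0651) = 1*4.0651^2 - 5*4.0651 - 8 = -11.8005
Step 2: Evaluate g(x).
g(4.0651) = 2*4.0651 - 6 = 2.1302
Step 3: Compute Lagrangian.
L = -11.8005 + 11*2.1302 = 11.6317


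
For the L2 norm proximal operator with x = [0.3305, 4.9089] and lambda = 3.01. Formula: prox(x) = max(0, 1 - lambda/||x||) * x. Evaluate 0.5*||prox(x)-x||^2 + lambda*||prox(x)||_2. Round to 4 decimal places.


Step 1: Compute ||x||.
||x|| = 4.92
Step 2: Compute scaling factor.
scale = max(0, 1 - 3.01/4.92) = 0.3882
Step 3: prox(x) = [0.1283, 1.9057]
||prox(x)|| = 1.91
Step 4: Proximal objective.
0.5*||prox-x||^2 = 4.5301
lambda*||prox|| = 5.7491
Total = 10.2792


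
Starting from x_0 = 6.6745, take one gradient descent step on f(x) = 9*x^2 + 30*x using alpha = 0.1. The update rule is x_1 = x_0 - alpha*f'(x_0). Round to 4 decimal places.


We compute the gradient at x_0 and apply the update.
f'(x) = 18*x + 30
f'(6.6745) = 18*6.6745 + 30 = 150.141
x_1 = 6.6745 - 0.1*150.141 = -8.3396


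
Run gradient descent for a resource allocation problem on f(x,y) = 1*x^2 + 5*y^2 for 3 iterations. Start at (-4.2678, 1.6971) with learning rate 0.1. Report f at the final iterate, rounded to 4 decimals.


Gradient descent on f(x,y) = 1*x^2 + 5*y^2.
Starting point: (-4.2678, 1.6971), alpha = 0.1
Step 1: grad_x = 2*1*-4.2678 = -8.5356, grad_y = 2*5*1.6971 = 16.971
  x_1 = -4.2678 - 0.1*-8.5356 = -3.4142
  y_1 = 1.6971 - 0.1*16.971 = 0.0
Step 2: grad_x = 2*1*-3.4142 = -6.8285, grad_y = 2*5*0.0 = 0.0
  x_2 = -3.4142 - 0.1*-6.8285 = -2.7314
  y_2 = 0.0 - 0.1*0.0 = 0.0
Step 3: grad_x = 2*1*-2.7314 = -5.4628, grad_y = 2*5*0.0 = 0.0
  x_3 = -2.7314 - 0.1*-5.4628 = -2.1851
  y_3 = 0.0 - 0.1*0.0 = 0.0
f(-2.1851, 0.0) = 1*(-2.1851)^2 + 5*0.0^2 = 4.7747


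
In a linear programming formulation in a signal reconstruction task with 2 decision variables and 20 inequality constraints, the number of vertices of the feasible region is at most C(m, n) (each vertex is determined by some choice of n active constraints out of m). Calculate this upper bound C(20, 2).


Each vertex corresponds to some choice of n active constraints out of m, so the number of vertices is at most C(m, n) = m! / (n!(m-n)!).
m = 20, n = 2
Numerator: 20 * 19
Denominator: 2! = 2
C(20, 2) = 190


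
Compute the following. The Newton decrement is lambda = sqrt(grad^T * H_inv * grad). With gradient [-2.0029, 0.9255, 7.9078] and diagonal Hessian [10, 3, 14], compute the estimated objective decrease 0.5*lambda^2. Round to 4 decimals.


Step 1: H is diagonal, so H^(-1) * g = [-0.2003, 0.3085, 0.5648].
Step 2: g^T H^(-1) g = sum_i g_i^2 / H_ii
  = (-2.0029)^2/10 + (0.9255)^2/3 + (7.9078)^2/14
  = 0.4012 + 0.2855 + 4.4667 = 5.1533
Step 3: Objective decrease = 0.5 * g^T H^(-1) g = 2.5767


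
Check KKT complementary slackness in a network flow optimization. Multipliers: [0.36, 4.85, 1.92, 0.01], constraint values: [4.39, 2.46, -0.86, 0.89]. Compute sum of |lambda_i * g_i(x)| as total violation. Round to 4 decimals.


KKT complementary slackness check:
lambda_1 * g_1 = 0.36 * 4.39 = 1.5804
lambda_2 * g_2 = 4.85 * 2.46 = 11.931
lambda_3 * g_3 = 1.92 * -0.86 = -1.6512
lambda_4 * g_4 = 0.01 * 0.89 = 0.0089
Total violation = 1.5804 + 11.931 + 1.6512 + 0.0089 = 15.1715


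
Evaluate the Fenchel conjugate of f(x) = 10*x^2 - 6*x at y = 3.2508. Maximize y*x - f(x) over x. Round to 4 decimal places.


f*(y) = sup_x {y*x - a*x^2 - b*x} = sup_x {(y-b)*x - a*x^2}
FOC: (y - b) - 2a*x = 0 => x* = (y - b)/(2a)
x* = (3.2508 + 6)/(2*10) = 0.4625
f*(3.2508) = (y-b)^2/(4a) = (3.2508 + 6)^2/(4*10)
= 85.5773/40 = 2.1394


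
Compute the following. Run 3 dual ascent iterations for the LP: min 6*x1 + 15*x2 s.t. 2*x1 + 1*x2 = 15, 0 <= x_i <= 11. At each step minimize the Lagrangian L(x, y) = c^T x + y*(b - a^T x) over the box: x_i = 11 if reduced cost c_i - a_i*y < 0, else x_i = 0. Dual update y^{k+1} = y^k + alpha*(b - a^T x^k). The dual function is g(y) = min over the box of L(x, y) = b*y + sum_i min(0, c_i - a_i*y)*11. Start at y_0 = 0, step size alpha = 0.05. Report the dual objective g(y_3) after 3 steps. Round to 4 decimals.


Dual ascent for LP: min 6*x1 + 15*x2, 2*x1 + 1*x2 = 15, 0 <= x_i <= 11
Step 1: y^k = 0.0, reduced costs: (6.0, 15.0)
  x^k = (0.0, 0.0), subgradient = b - a^T x = 15.0
  y^{k+1} = 0.0 + 0.05*15.0 = 0.75
Step 2: y^k = 0.75, reduced costs: (4.5, 14.25)
  x^k = (0.0, 0.0), subgradient = b - a^T x = 15.0
  y^{k+1} = 0.75 + 0.05*15.0 = 1.5
Step 3: y^k = 1.5, reduced costs: (3.0, 13.5)
  x^k = (0.0, 0.0), subgradient = b - a^T x = 15.0
  y^{k+1} = 1.5 + 0.05*15.0 = 2.25
Dual objective at y_3 = 2.25: reduced costs (1.5, 12.75), box minimizer x = (0.0, 0.0)
g(y_3) = b*y + (c1 - a1*y)*x1 + (c2 - a2*y)*x2 = 15*2.25 + 1.5*0.0 + 12.75*0.0 = 33.75 + 0.0 + 0.0 = 33.75


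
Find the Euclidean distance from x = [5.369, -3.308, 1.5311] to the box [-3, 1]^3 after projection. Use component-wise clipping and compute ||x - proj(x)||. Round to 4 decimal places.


Project each component onto [-3, 1].
clip(5.369) = 1.0, clip(-3.308) = -3.0, clip(1.5311) = 1.0
Projection = [1.0, -3.0, 1.0]
Squared diffs: [19.0882, 0.0949, 0.2821]
Distance = sqrt(19.4652) = 4.4119


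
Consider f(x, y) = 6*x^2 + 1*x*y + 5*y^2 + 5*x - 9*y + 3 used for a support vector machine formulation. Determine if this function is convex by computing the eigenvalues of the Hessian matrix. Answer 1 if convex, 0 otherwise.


The Hessian of f(x,y) = 6*x^2 + 1*x*y + 5*y^2 + 5*x - 9*y + 3 is:
H = [[12, 1], [1, 10]]
Trace = 12 + 10 = 22
Determinant = 12*10 - (1)^2 = 119
Discriminant = (22)^2 - 4*119 = 8.0
Eigenvalues: lambda_1 = 9.5858, lambda_2 = 12.4142
The function is convex.

1


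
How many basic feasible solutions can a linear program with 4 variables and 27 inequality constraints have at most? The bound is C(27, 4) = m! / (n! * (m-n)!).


Each vertex corresponds to some choice of n active constraints out of m, so the number of vertices is at most C(m, n) = m! / (n!(m-n)!).
m = 27, n = 4
Numerator: 27 * 26 * 25 * 24
Denominator: 4! = 24
C(27, 4) = 17550


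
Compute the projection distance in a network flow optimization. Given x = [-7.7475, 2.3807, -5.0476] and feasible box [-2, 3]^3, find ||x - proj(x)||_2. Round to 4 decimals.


Project each component onto [-2, 3].
clip(-7.7475) = -2.0, clip(2.3807) = 2.3807, clip(-5.0476) = -2.0
Projection = [-2.0, 2.3807, -2.0]
Squared diffs: [33.0338, 0.0, 9.2879]
Distance = sqrt(42.3217) = 6.5055


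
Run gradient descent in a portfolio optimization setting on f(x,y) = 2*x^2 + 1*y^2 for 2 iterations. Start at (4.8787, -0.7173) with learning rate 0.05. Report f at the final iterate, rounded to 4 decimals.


Gradient descent on f(x,y) = 2*x^2 + 1*y^2.
Starting point: (4.8787, -0.7173), alpha = 0.05
Step 1: grad_x = 2*2*4.8787 = 19.5148, grad_y = 2*1*-0.7173 = -1.4346
  x_1 = 4.8787 - 0.05*19.5148 = 3.903
  y_1 = -0.7173 - 0.05*-1.4346 = -0.6456
Step 2: grad_x = 2*2*3.903 = 15.6118, grad_y = 2*1*-0.6456 = -1.2911
  x_2 = 3.903 - 0.05*15.6118 = 3.1224
  y_2 = -0.6456 - 0.05*-1.2911 = -0.581
f(3.1224, -0.581) = 2*3.1224^2 + 1*(-0.581)^2 = 19.8359
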